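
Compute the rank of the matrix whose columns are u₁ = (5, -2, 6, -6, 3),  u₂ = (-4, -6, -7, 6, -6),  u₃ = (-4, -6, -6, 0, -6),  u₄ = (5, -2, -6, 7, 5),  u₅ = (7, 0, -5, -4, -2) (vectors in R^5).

rank 5

Form the matrix with u₁, u₂, u₃, u₄, u₅ as columns and reduce.
Reduction leaves 5 leading entries, giving rank 5.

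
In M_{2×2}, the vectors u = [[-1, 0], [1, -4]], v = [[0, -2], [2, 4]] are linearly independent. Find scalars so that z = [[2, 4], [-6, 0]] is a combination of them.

z = -2u - 2v

Identify each element with its coordinate vector in ℝ⁴ via {E₁₁, E₁₂, E₂₁, E₂₂}.
Since u, v are independent, the coefficients expressing z are uniquely determined by a linear system.
Row-reducing the augmented matrix gives the unique coefficients (α₁, α₂) = (-2, -2).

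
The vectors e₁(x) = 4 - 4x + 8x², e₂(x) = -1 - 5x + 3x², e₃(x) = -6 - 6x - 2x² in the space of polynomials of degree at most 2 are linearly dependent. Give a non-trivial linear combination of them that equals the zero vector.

Take coordinates with respect to {1, x, x²}.
Write the vectors as columns of a matrix and find a nonzero vector in its null space.
The free variable yields coefficients (1, -2, 1) (any nonzero multiple also works).

e₁ - 2e₂ + e₃ = 0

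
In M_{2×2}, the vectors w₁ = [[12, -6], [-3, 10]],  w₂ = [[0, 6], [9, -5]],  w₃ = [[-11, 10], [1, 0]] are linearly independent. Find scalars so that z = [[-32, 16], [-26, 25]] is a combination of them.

Work in coordinates with respect to the standard basis {E₁₁, E₁₂, E₂₁, E₂₂}.
Solve the system with w₁, w₂, w₃ as columns and z as the right-hand side.
Row-reducing the augmented matrix gives the unique coefficients (a₁, a₂, a₃) = (1, -3, 4).

z = w₁ - 3w₂ + 4w₃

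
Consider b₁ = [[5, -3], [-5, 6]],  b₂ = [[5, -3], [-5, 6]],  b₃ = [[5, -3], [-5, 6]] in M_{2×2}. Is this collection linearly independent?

Write each element as a coordinate vector in ℝ⁴ using {E₁₁, E₁₂, E₂₁, E₂₂}.
Two of the vectors are equal, giving an immediate dependence.

linearly dependent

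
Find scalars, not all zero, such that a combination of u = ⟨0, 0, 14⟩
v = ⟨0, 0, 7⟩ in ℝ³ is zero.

u - 2v = 0

Write the vectors as columns of a matrix and find a nonzero vector in its null space.
The free variable yields coefficients (1, -2) (any nonzero multiple also works).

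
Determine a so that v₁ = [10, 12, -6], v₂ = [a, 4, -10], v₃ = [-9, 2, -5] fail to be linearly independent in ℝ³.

a = -18

The vectors are dependent exactly when the determinant of the matrix with rows v₁, v₂, v₃ vanishes.
Cofactor expansion gives det = 48*a + 864.
Setting this to zero gives a = -18.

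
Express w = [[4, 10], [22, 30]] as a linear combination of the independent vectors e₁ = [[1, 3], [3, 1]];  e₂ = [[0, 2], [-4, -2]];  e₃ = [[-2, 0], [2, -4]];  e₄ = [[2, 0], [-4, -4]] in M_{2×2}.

w = 4e₁ - e₂ - 3e₃ - 3e₄

Work in coordinates with respect to the standard basis {E₁₁, E₁₂, E₂₁, E₂₂}.
Set up the augmented matrix [e₁ | e₂ | e₃ | e₄ | w] and row-reduce.
Back-substitution yields (α₁, …, α₄) = (4, -1, -3, -3).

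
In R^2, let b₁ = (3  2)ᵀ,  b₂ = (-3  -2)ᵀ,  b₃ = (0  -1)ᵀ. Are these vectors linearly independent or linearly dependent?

There are 3 vectors in a 2-dimensional space, so they cannot be linearly independent.

linearly dependent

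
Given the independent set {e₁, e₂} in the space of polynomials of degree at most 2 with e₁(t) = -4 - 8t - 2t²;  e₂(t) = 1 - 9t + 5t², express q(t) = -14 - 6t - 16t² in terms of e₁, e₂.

Work in coordinates with respect to the standard basis {1, t, t²}.
Write q = c₁e₁ + c₂e₂ and equate components.
Back-substitution yields (c₁, c₂) = (3, -2).

q = 3e₁ - 2e₂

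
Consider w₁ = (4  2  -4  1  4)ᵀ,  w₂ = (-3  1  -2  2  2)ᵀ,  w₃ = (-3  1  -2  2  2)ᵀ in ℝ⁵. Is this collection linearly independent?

linearly dependent

Two of the vectors are equal, giving an immediate dependence.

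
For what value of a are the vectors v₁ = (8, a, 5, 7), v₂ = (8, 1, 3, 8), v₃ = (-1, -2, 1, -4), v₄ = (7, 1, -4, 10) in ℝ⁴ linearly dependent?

a = 8/9

Place the vectors as rows of a 4×4 matrix; dependence ⇔ determinant zero.
Cofactor expansion gives det = 126*a - 112.
Solving 126*a - 112 = 0 yields a = 8/9.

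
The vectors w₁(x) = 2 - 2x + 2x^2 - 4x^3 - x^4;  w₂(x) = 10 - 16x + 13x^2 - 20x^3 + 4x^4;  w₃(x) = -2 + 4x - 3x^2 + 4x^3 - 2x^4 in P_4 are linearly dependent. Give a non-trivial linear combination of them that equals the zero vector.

Pass to coordinate vectors relative to the basis {1, x, …, x^4}.
Set up α₁w₁ + … + α₃w₃ = 0 and solve the homogeneous system.
One solution (up to scaling) is (2, -1, -3).

2w₁ - w₂ - 3w₃ = 0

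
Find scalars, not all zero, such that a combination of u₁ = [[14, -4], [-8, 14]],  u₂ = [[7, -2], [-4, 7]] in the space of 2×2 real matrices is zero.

u₁ - 2u₂ = 0

Take coordinates with respect to {E₁₁, E₁₂, E₂₁, E₂₂}.
Set up α₁u₁ + α₂u₂ = 0 and solve the homogeneous system.
The free variable yields coefficients (1, -2) (any nonzero multiple also works).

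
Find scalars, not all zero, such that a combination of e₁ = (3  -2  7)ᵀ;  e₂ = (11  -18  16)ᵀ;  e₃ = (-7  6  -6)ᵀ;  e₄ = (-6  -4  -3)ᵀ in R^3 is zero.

Solve the homogeneous system with e₁, e₂, e₃, e₄ as columns by row-reducing the coefficient matrix.
A generator of the null space is (1, -1, -2, 1).

e₁ - e₂ - 2e₃ + e₄ = 0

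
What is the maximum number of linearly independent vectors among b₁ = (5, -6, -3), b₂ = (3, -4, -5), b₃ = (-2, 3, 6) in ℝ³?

Apply Gaussian elimination to the matrix whose rows are b₁, b₂, b₃.
Exactly 2 pivots survive; hence the rank is 2.

2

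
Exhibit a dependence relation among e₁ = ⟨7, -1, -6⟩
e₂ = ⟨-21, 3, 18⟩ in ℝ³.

Solve the homogeneous system with e₁, e₂ as columns by row-reducing the coefficient matrix.
One solution (up to scaling) is (3, 1).

3e₁ + e₂ = 0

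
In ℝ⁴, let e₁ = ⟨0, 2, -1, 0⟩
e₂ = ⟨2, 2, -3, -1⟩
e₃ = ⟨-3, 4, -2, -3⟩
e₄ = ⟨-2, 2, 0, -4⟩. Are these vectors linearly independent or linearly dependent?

Place the vectors as rows of a 4×4 matrix and reduce to echelon form.
The reduction yields 4 nonzero rows, so the rank is 4.
Since rank = 4 (the number of vectors), the set is linearly independent.

linearly independent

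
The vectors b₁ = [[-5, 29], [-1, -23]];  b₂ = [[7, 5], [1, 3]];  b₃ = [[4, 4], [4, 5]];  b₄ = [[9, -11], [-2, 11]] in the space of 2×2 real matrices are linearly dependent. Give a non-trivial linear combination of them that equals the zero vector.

b₁ - 3b₂ + 2b₃ + 2b₄ = 0

Take coordinates with respect to {E₁₁, E₁₂, E₂₁, E₂₂}.
Solve the homogeneous system with b₁, b₂, b₃, b₄ as columns by row-reducing the coefficient matrix.
The free variable yields coefficients (1, -3, 2, 2) (any nonzero multiple also works).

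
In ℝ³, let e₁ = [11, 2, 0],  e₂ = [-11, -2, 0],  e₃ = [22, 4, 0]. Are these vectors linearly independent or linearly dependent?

linearly dependent

Row-reduce the matrix whose columns are e₁, e₂, e₃.
The reduction yields 1 nonzero row, so the rank is 1.
Since rank 1 < 3, the set is linearly dependent.
Indeed e₁ + e₂ = 0.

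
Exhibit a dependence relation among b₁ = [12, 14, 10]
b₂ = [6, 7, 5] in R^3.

b₁ - 2b₂ = 0

Write the vectors as columns of a matrix and find a nonzero vector in its null space.
One solution (up to scaling) is (1, -2).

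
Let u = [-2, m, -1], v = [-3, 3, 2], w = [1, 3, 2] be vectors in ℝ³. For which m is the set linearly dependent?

The vectors are dependent exactly when the determinant of the matrix with rows u, v, w vanishes.
Expanding, det = 8*m + 12.
This vanishes exactly when m = -3/2.

m = -3/2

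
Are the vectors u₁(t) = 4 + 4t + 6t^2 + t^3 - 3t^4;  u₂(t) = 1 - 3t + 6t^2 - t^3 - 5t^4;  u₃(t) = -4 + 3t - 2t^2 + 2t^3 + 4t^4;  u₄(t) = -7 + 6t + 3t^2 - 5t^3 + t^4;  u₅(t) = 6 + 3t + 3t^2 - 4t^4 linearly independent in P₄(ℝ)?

linearly independent

Take coordinates with respect to the standard basis {1, t, …, t^4}.
Row-reduce the matrix whose columns are u₁, u₂, u₃, u₄, u₅.
The reduction yields 5 nonzero rows, so the rank is 5.
Since rank = 5 (the number of vectors), the set is linearly independent.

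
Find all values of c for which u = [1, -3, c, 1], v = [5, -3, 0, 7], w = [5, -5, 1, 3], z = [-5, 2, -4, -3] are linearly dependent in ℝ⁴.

The set is linearly dependent precisely when det[u; v; w; z] = 0.
Expanding, det = -60*c - 126.
This vanishes exactly when c = -21/10.

c = -21/10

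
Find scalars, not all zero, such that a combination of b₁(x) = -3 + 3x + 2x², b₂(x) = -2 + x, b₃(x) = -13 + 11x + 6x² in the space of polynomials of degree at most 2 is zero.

3b₁ + 2b₂ - b₃ = 0

Write each element as a vector in ℝ³ using {1, x, x²}.
Solve the homogeneous system with b₁, b₂, b₃ as columns by row-reducing the coefficient matrix.
A generator of the null space is (3, 2, -1).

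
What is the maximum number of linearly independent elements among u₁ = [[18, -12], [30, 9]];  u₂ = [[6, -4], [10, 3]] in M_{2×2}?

Represent each element by its coordinate vector in ℝ⁴.
Apply Gaussian elimination to the matrix whose rows are u₁, u₂.
The echelon form has 1 nonzero row, so the rank is 1.

1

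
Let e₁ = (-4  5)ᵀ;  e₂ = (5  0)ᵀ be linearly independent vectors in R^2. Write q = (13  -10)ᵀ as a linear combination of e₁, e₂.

q = -2e₁ + e₂

Set up the augmented matrix [e₁ | e₂ | q] and row-reduce.
Back-substitution yields (c₁, c₂) = (-2, 1).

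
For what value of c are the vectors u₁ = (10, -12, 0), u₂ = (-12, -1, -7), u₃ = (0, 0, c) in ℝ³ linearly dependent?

c = 0

The vectors are dependent exactly when the determinant of the matrix with rows u₁, u₂, u₃ vanishes.
Expanding, det = -154*c.
Setting this to zero gives c = 0.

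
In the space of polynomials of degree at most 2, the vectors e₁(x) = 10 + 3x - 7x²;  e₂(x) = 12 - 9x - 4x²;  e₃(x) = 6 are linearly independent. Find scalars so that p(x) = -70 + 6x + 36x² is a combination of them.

p = -4e₁ - 2e₂ - e₃

Work in coordinates with respect to the standard basis {1, x, x²}.
Set up the augmented matrix [e₁ | e₂ | e₃ | p] and row-reduce.
The system has the unique solution (c₁, c₂, c₃) = (-4, -2, -1).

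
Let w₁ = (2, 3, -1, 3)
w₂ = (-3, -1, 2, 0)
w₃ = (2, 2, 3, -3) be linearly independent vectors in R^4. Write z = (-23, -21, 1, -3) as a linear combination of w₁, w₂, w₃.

z = -4w₁ + 3w₂ - 3w₃

Solve the system with w₁, w₂, w₃ as columns and z as the right-hand side.
The system has the unique solution (a₁, a₂, a₃) = (-4, 3, -3).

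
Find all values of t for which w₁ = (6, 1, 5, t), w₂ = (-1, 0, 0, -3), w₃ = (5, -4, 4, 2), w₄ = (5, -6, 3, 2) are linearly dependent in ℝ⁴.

t = 33/4

Place the vectors as rows of a 4×4 matrix; dependence ⇔ determinant zero.
Expanding, det = 12*t - 99.
Solving 12*t - 99 = 0 yields t = 33/4.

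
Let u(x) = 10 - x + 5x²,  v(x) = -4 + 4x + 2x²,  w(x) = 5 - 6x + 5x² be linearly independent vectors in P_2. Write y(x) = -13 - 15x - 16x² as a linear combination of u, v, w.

Work in coordinates with respect to the standard basis {1, x, x²}.
Set up the augmented matrix [u | v | w | y] and row-reduce.
The system has the unique solution (c₁, c₂, c₃) = (-3, -3, 1).

y = -3u - 3v + w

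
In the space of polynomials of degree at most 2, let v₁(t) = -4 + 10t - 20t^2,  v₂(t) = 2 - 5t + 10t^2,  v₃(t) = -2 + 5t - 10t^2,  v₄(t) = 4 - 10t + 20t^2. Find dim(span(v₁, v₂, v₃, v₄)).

Pass to coordinate vectors with respect to the basis {1, t, t^2}.
Row-reduce the 4×3 matrix with these as rows.
Reduction leaves 1 leading entry, giving rank 1.
(With 4 elements in a 3-dimensional space the rank is at most 3.)

dim = 1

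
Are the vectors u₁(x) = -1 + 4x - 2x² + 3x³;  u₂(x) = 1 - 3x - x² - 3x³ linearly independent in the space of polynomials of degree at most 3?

Write each element as a coordinate vector in ℝ⁴ using {1, x, …, x³}.
Place the vectors as rows of a 2×4 matrix and reduce to echelon form.
The reduction yields 2 nonzero rows, so the rank is 2.
Since rank = 2 (the number of vectors), the set is linearly independent.

linearly independent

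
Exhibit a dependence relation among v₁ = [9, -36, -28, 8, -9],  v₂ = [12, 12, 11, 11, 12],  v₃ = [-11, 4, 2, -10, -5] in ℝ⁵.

Set up α₁v₁ + … + α₃v₃ = 0 and solve the homogeneous system.
The free variable yields coefficients (1, 2, 3) (any nonzero multiple also works).

v₁ + 2v₂ + 3v₃ = 0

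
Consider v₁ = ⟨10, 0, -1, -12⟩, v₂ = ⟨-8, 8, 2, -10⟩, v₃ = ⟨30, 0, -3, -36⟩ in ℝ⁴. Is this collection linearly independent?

linearly dependent

One vector is a scalar multiple of another, so the set is dependent.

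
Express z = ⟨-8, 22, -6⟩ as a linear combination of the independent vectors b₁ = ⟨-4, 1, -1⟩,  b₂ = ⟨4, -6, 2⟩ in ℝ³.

z = -2b₁ - 4b₂

Since b₁, b₂ are independent, the coefficients expressing z are uniquely determined by a linear system.
Back-substitution yields (c₁, c₂) = (-2, -4).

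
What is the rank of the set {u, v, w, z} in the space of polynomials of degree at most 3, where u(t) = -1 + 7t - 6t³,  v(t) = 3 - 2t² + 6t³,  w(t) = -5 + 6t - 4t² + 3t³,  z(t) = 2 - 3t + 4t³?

Represent each element by its coordinate vector in ℝ⁴.
Row-reduce the 4×4 matrix with these as rows.
Exactly 4 pivots survive; hence the rank is 4.

4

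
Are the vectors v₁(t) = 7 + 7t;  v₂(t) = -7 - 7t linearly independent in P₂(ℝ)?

Take coordinates with respect to the standard basis {1, t, t²}.
Row-reduce the matrix whose columns are v₁, v₂.
The reduction yields 1 nonzero row, so the rank is 1.
Since rank 1 < 2, the set is linearly dependent.
Indeed v₁ + v₂ = 0.

linearly dependent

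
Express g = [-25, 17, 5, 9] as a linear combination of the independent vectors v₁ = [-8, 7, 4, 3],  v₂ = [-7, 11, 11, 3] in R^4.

g = 4v₁ - v₂

Solve the system with v₁, v₂ as columns and g as the right-hand side.
Row-reducing the augmented matrix gives the unique coefficients (a₁, a₂) = (4, -1).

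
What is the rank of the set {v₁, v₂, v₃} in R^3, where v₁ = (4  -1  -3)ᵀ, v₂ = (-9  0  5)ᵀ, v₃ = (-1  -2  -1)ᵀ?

Form the matrix with v₁, v₂, v₃ as columns and reduce.
There are 2 pivot columns, so rank = 2.

rank 2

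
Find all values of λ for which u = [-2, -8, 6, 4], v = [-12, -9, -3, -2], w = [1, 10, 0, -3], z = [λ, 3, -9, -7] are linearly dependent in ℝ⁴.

λ = -9

Place the vectors as rows of a 4×4 matrix; dependence ⇔ determinant zero.
Expanding, det = 234*λ + 2106.
This vanishes exactly when λ = -9.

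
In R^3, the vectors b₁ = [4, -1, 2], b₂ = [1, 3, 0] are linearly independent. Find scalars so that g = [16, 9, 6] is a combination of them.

g = 3b₁ + 4b₂

Set up the augmented matrix [b₁ | b₂ | g] and row-reduce.
The system has the unique solution (c₁, c₂) = (3, 4).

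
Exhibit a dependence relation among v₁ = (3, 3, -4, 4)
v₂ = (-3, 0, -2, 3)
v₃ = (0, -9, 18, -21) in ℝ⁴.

Write the vectors as columns of a matrix and find a nonzero vector in its null space.
One solution (up to scaling) is (3, 3, 1).

3v₁ + 3v₂ + v₃ = 0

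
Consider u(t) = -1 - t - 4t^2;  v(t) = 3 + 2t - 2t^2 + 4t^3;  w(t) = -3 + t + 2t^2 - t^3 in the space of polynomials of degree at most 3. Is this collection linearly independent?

linearly independent

Take coordinates with respect to the standard basis {1, t, …, t^3}.
Row-reduce the matrix whose columns are u, v, w.
The reduction yields 3 nonzero rows, so the rank is 3.
Since rank = 3 (the number of vectors), the set is linearly independent.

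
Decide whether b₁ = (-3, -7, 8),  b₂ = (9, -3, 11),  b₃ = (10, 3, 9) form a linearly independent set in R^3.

Row-reduce the matrix whose columns are b₁, b₂, b₃.
The reduction yields 3 nonzero rows, so the rank is 3.
Since rank = 3 (the number of vectors), the set is linearly independent.

linearly independent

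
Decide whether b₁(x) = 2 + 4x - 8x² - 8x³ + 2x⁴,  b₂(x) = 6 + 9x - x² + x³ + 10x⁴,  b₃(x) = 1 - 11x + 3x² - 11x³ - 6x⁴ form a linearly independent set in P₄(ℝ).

Write each element as a coordinate vector in ℝ⁵ using {1, x, …, x⁴}.
Row-reduce the matrix whose columns are b₁, b₂, b₃.
The reduction yields 3 nonzero rows, so the rank is 3.
Since rank = 3 (the number of vectors), the set is linearly independent.

linearly independent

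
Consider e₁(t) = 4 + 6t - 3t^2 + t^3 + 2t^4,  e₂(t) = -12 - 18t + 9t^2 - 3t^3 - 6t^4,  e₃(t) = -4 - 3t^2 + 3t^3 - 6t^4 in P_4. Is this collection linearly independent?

linearly dependent

Take coordinates with respect to the standard basis {1, t, …, t^4}.
One vector is a scalar multiple of another, so the set is dependent.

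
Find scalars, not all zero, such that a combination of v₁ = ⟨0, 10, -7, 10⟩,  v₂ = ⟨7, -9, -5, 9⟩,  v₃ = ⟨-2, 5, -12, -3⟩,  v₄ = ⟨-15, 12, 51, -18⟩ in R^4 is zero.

Write the vectors as columns of a matrix and find a nonzero vector in its null space.
A generator of the null space is (0, 3, 3, 1).

3v₂ + 3v₃ + v₄ = 0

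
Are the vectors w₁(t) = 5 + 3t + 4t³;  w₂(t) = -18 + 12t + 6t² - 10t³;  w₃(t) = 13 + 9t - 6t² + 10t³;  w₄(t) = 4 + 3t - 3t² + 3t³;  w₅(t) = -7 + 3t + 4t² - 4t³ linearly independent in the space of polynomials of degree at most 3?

Write each element as a coordinate vector in ℝ⁴ using {1, t, …, t³}.
There are 5 vectors in a 4-dimensional space, so they cannot be linearly independent.

linearly dependent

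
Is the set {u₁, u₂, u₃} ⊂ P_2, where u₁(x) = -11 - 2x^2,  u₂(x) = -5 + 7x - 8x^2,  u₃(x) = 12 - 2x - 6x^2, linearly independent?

Write each element as a coordinate vector in ℝ³ using {1, x, x^2}.
Place the vectors as rows of a 3×3 matrix and reduce to echelon form.
The reduction yields 3 nonzero rows, so the rank is 3.
Since rank = 3 (the number of vectors), the set is linearly independent.

linearly independent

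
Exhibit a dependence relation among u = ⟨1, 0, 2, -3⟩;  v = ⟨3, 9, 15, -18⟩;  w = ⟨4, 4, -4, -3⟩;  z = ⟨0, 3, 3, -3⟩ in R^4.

Row-reduce the matrix with u, v, w, z as columns; the null space gives the coefficients.
A generator of the null space is (3, -1, 0, 3).

3u - v + 3z = 0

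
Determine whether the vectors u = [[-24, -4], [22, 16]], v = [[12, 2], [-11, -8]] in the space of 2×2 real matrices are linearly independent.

Write each element as a coordinate vector in ℝ⁴ using {E₁₁, E₁₂, E₂₁, E₂₂}.
Row-reduce the matrix whose columns are u, v.
The reduction yields 1 nonzero row, so the rank is 1.
Since rank 1 < 2, the set is linearly dependent.

linearly dependent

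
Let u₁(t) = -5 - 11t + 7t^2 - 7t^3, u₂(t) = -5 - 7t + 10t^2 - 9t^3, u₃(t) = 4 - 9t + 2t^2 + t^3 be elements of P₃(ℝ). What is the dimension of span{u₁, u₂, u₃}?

Represent each element by its coordinate vector in ℝ⁴.
Put the 4×3 matrix [u₁|u₂|u₃] into echelon form.
Reduction leaves 3 leading entries, giving rank 3.

3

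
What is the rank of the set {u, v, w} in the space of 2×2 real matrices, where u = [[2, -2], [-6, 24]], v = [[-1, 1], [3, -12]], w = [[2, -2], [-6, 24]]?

Use coordinates relative to {E₁₁, E₁₂, E₂₁, E₂₂}.
Put the 4×3 matrix [u|v|w] into echelon form.
There is 1 pivot column, so rank = 1.

1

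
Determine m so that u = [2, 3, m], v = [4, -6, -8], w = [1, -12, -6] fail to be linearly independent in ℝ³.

Place the vectors as rows of a 3×3 matrix; dependence ⇔ determinant zero.
Expanding, det = -42*m - 72.
This vanishes exactly when m = -12/7.

m = -12/7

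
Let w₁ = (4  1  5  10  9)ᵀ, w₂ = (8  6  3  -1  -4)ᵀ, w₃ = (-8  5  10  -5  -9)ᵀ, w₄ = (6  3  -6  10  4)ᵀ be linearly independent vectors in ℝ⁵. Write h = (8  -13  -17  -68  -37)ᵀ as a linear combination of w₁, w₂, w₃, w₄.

Write h = α₁w₁ + … + α₄w₄ and equate components.
The system has the unique solution (α₁, …, α₄) = (-4, 3, -3, -4).

h = -4w₁ + 3w₂ - 3w₃ - 4w₄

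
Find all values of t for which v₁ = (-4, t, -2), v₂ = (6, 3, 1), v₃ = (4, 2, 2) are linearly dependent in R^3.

t = -2

The vectors are dependent exactly when the determinant of the matrix with rows v₁, v₂, v₃ vanishes.
Expanding, det = -8*t - 16.
Setting this to zero gives t = -2.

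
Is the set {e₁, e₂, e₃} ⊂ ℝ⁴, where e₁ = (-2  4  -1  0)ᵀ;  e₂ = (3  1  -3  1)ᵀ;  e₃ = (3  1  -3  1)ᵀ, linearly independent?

Two of the vectors are equal, giving an immediate dependence.

linearly dependent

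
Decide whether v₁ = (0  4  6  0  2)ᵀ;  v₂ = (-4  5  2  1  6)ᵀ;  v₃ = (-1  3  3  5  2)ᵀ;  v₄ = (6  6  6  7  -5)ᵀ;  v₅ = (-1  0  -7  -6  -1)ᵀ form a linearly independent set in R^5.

linearly independent

The matrix [v₁|v₂|v₃|v₄|v₅] has determinant -1070.
A nonzero determinant means the columns are linearly independent.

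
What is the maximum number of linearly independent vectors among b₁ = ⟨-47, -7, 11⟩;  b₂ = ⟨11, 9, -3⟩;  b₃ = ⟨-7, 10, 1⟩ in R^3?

2

Apply Gaussian elimination to the matrix whose rows are b₁, b₂, b₃.
The echelon form has 2 nonzero rows, so the rank is 2.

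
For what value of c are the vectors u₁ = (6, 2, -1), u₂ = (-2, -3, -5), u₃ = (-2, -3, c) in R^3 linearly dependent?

c = -5

The set is linearly dependent precisely when det[u₁; u₂; u₃] = 0.
The determinant works out to -14*c - 70.
Setting this to zero gives c = -5.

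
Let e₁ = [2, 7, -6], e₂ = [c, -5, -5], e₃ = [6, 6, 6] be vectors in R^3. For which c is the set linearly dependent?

c = -5

The vectors are dependent exactly when the determinant of the matrix with rows e₁, e₂, e₃ vanishes.
Expanding, det = -78*c - 390.
This vanishes exactly when c = -5.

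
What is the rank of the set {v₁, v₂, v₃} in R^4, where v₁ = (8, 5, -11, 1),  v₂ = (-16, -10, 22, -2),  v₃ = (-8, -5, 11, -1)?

Form the matrix with v₁, v₂, v₃ as columns and reduce.
Exactly 1 pivot survives; hence the rank is 1.

1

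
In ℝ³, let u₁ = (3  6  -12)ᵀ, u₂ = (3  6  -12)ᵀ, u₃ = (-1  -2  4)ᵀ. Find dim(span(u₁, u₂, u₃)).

1

Row-reduce the 3×3 matrix with these as rows.
Exactly 1 pivot survives; hence the rank is 1.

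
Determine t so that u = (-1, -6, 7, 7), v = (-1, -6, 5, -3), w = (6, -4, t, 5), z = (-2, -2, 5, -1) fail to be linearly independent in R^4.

Place the vectors as rows of a 4×4 matrix; dependence ⇔ determinant zero.
Cofactor expansion gives det = -100*t - 860.
Solving -100*t - 860 = 0 yields t = -43/5.

t = -43/5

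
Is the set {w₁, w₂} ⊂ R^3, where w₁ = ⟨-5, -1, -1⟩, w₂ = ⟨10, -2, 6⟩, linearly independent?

linearly independent

Place the vectors as rows of a 2×3 matrix and reduce to echelon form.
The reduction yields 2 nonzero rows, so the rank is 2.
Since rank = 2 (the number of vectors), the set is linearly independent.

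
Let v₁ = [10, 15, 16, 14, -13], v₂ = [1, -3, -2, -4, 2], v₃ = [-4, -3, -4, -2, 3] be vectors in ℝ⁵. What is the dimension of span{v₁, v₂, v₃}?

2

Apply Gaussian elimination to the matrix whose rows are v₁, v₂, v₃.
There are 2 pivot columns, so rank = 2.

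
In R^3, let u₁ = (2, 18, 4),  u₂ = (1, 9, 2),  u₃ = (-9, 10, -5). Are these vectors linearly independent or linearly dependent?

One vector is a scalar multiple of another, so the set is dependent.

linearly dependent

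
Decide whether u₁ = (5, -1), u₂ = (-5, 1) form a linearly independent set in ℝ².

Row-reduce the matrix whose columns are u₁, u₂.
The reduction yields 1 nonzero row, so the rank is 1.
Since rank 1 < 2, the set is linearly dependent.
Indeed u₁ + u₂ = 0.

linearly dependent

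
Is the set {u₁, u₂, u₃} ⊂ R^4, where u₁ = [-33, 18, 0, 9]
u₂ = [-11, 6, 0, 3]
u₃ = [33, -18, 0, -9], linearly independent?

Place the vectors as rows of a 3×4 matrix and reduce to echelon form.
The reduction yields 1 nonzero row, so the rank is 1.
Since rank 1 < 3, the set is linearly dependent.

linearly dependent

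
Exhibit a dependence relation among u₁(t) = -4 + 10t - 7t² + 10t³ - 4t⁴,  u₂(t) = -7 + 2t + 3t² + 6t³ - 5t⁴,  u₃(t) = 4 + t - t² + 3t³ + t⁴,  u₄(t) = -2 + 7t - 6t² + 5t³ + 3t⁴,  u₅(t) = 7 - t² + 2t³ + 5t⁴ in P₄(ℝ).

Pass to coordinate vectors relative to the basis {1, t, …, t⁴}.
Write the vectors as columns of a matrix and find a nonzero vector in its null space.
A generator of the null space is (1, 0, -3, -1, 2).

u₁ - 3u₃ - u₄ + 2u₅ = 0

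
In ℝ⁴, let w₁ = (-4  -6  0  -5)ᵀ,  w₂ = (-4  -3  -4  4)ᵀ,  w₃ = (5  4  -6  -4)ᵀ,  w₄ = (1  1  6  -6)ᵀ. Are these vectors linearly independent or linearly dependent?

The matrix [w₁|w₂|w₃|w₄] has determinant -720.
A nonzero determinant means the columns are linearly independent.

linearly independent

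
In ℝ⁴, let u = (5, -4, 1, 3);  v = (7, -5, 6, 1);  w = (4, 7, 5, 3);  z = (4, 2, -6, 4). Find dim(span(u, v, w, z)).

Put the 4×4 matrix [u|v|w|z] into echelon form.
The echelon form has 4 nonzero rows, so the rank is 4.

4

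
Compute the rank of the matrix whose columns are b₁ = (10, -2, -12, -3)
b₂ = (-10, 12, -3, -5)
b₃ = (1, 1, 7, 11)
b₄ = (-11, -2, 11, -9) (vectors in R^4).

Put the 4×4 matrix [b₁|b₂|b₃|b₄] into echelon form.
The echelon form has 4 nonzero rows, so the rank is 4.

rank 4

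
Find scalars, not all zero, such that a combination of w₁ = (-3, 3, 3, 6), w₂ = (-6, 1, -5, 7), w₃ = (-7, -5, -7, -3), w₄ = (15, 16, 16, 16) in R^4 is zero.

w₂ - 3w₃ - w₄ = 0

Set up α₁w₁ + … + α₄w₄ = 0 and solve the homogeneous system.
One solution (up to scaling) is (0, 1, -3, -1).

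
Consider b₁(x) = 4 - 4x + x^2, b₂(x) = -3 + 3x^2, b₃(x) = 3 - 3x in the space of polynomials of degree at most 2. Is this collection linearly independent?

Take coordinates with respect to the standard basis {1, x, x^2}.
Row-reduce the matrix whose columns are b₁, b₂, b₃.
The reduction yields 3 nonzero rows, so the rank is 3.
Since rank = 3 (the number of vectors), the set is linearly independent.

linearly independent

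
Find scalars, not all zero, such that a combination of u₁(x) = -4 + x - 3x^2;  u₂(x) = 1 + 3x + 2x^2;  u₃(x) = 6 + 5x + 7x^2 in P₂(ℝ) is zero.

Write each element as a vector in ℝ³ using {1, x, x^2}.
Write the vectors as columns of a matrix and find a nonzero vector in its null space.
A generator of the null space is (1, -2, 1).

u₁ - 2u₂ + u₃ = 0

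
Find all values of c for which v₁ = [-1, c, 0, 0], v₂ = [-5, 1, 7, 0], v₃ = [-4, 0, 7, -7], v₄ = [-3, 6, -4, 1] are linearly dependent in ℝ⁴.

Dependence holds iff the 4×4 matrix [v₁ v₂ v₃ v₄] is singular.
Cofactor expansion gives det = 315 - 280*c.
Solving 315 - 280*c = 0 yields c = 9/8.

c = 9/8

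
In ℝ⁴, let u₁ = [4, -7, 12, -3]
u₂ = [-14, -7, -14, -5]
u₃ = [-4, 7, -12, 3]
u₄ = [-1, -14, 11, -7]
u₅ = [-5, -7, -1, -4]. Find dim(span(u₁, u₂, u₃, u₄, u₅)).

Put the 4×5 matrix [u₁|u₂|u₃|u₄|u₅] into echelon form.
Reduction leaves 2 leading entries, giving rank 2.
(With 5 elements in a 4-dimensional space the rank is at most 4.)

2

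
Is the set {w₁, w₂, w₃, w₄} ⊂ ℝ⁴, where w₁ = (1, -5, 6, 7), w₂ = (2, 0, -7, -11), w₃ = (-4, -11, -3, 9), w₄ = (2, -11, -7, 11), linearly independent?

The matrix [w₁|w₂|w₃|w₄] has determinant -6380.
A nonzero determinant means the columns are linearly independent.

linearly independent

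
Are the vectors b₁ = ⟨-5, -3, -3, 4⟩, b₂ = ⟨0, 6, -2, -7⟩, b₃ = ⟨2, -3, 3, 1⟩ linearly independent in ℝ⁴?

linearly independent

Place the vectors as rows of a 3×4 matrix and reduce to echelon form.
The reduction yields 3 nonzero rows, so the rank is 3.
Since rank = 3 (the number of vectors), the set is linearly independent.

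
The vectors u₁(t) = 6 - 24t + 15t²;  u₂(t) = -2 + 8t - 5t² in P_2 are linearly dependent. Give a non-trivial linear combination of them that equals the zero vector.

u₁ + 3u₂ = 0

Pass to coordinate vectors relative to the basis {1, t, t²}.
Set up α₁u₁ + α₂u₂ = 0 and solve the homogeneous system.
One solution (up to scaling) is (1, 3).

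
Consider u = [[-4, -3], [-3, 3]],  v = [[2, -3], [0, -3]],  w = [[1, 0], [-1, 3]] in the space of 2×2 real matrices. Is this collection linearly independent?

linearly independent

Take coordinates with respect to the standard basis {E₁₁, E₁₂, E₂₁, E₂₂}.
Place the vectors as rows of a 3×4 matrix and reduce to echelon form.
The reduction yields 3 nonzero rows, so the rank is 3.
Since rank = 3 (the number of vectors), the set is linearly independent.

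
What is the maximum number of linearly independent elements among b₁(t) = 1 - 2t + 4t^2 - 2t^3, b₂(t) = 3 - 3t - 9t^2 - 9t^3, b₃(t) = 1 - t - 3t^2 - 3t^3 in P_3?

2

Use coordinates relative to {1, t, …, t^3}.
Apply Gaussian elimination to the matrix whose rows are b₁, b₂, b₃.
Reduction leaves 2 leading entries, giving rank 2.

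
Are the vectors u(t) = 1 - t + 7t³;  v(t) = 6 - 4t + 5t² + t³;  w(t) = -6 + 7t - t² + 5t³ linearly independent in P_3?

linearly independent

Take coordinates with respect to the standard basis {1, t, …, t³}.
Row-reduce the matrix whose columns are u, v, w.
The reduction yields 3 nonzero rows, so the rank is 3.
Since rank = 3 (the number of vectors), the set is linearly independent.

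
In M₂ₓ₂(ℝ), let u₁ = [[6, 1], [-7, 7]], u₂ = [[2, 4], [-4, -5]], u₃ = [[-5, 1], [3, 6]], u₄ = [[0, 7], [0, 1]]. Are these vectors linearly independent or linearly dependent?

linearly independent

Write each element as a coordinate vector in ℝ⁴ using {E₁₁, E₁₂, E₂₁, E₂₂}.
Place the vectors as rows of a 4×4 matrix and reduce to echelon form.
The reduction yields 4 nonzero rows, so the rank is 4.
Since rank = 4 (the number of vectors), the set is linearly independent.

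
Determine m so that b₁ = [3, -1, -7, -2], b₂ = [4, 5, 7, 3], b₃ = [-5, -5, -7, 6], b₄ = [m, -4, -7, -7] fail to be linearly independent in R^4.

m = -16/9

Place the vectors as rows of a 4×4 matrix; dependence ⇔ determinant zero.
The determinant works out to -252*m - 448.
This vanishes exactly when m = -16/9.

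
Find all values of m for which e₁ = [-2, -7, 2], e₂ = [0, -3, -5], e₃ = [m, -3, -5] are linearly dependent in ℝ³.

The vectors are dependent exactly when the determinant of the matrix with rows e₁, e₂, e₃ vanishes.
The determinant works out to 41*m.
Setting this to zero gives m = 0.

m = 0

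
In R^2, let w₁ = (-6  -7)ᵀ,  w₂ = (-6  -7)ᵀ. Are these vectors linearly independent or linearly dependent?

linearly dependent

Place the vectors as rows of a 2×2 matrix and reduce to echelon form.
The reduction yields 1 nonzero row, so the rank is 1.
Since rank 1 < 2, the set is linearly dependent.
Indeed w₁ - w₂ = 0.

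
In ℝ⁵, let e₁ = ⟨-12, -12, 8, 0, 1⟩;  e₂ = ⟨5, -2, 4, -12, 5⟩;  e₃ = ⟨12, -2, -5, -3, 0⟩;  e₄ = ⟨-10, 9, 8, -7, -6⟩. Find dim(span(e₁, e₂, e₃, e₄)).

dim = 4

Put the 5×4 matrix [e₁|e₂|e₃|e₄] into echelon form.
Exactly 4 pivots survive; hence the rank is 4.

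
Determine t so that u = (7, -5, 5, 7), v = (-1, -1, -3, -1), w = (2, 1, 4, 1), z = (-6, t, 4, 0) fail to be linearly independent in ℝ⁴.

t = 15/2

Dependence holds iff the 4×4 matrix [u v w z] is singular.
Cofactor expansion gives det = 16*t - 120.
Setting this to zero gives t = 15/2.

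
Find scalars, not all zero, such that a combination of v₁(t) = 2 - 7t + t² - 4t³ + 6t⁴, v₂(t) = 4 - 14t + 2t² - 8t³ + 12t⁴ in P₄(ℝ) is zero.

2v₁ - v₂ = 0

Write each element as a vector in ℝ⁵ using {1, t, …, t⁴}.
Row-reduce the matrix with v₁, v₂ as columns; the null space gives the coefficients.
The free variable yields coefficients (2, -1) (any nonzero multiple also works).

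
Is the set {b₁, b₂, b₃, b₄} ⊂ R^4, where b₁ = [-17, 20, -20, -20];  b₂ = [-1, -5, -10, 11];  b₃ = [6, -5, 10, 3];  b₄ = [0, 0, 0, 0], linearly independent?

One of the vectors is the zero vector, so the set is linearly dependent.

linearly dependent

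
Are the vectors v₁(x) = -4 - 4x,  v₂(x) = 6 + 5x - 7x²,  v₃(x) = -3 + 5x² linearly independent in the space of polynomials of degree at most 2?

Write each element as a coordinate vector in ℝ³ using {1, x, x²}.
Form the 3×3 matrix with these as columns; its determinant is -64.
A nonzero determinant means the columns are linearly independent.

linearly independent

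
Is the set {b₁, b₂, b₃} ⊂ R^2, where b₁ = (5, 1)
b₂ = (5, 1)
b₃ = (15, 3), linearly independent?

There are 3 vectors in a 2-dimensional space, so they cannot be linearly independent.

linearly dependent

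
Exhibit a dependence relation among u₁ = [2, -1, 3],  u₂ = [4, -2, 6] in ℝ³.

2u₁ - u₂ = 0

Row-reduce the matrix with u₁, u₂ as columns; the null space gives the coefficients.
The free variable yields coefficients (2, -1) (any nonzero multiple also works).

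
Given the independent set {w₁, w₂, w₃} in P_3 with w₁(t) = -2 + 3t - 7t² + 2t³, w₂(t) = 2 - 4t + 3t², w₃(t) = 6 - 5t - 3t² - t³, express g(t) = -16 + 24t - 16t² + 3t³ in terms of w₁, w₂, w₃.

g = w₁ - 4w₂ - w₃

Work in coordinates with respect to the standard basis {1, t, …, t³}.
Set up the augmented matrix [w₁ | w₂ | w₃ | g] and row-reduce.
The system has the unique solution (c₁, c₂, c₃) = (1, -4, -1).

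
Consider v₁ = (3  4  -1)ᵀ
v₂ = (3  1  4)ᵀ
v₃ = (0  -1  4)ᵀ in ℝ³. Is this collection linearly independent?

linearly independent

The matrix [v₁|v₂|v₃] has determinant -21.
A nonzero determinant means the columns are linearly independent.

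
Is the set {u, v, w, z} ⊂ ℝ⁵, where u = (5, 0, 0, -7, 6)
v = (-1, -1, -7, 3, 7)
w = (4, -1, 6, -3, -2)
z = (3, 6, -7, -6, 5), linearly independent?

linearly independent

Row-reduce the matrix whose columns are u, v, w, z.
The reduction yields 4 nonzero rows, so the rank is 4.
Since rank = 4 (the number of vectors), the set is linearly independent.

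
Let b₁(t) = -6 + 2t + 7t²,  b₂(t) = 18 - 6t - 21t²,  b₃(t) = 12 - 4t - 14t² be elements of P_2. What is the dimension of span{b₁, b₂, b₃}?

dim = 1

Represent each element by its coordinate vector in ℝ³.
Form the matrix with b₁, b₂, b₃ as columns and reduce.
Exactly 1 pivot survives; hence the rank is 1.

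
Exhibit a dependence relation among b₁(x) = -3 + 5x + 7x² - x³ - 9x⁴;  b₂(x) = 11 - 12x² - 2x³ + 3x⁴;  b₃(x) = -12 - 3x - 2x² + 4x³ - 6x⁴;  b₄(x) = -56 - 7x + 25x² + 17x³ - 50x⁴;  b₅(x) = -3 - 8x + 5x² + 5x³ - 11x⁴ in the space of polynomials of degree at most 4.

2b₁ - b₂ + 3b₃ - b₄ + b₅ = 0

Take coordinates with respect to {1, x, …, x⁴}.
Row-reduce the matrix with b₁, b₂, b₃, b₄, b₅ as columns; the null space gives the coefficients.
One solution (up to scaling) is (2, -1, 3, -1, 1).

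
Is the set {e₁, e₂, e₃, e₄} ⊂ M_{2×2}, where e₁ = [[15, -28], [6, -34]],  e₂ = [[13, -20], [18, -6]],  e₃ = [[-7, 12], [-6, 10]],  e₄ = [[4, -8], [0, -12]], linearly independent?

linearly dependent

Take coordinates with respect to the standard basis {E₁₁, E₁₂, E₂₁, E₂₂}.
The matrix [e₁|e₂|e₃|e₄] has determinant 0.
A zero determinant means the columns are linearly dependent.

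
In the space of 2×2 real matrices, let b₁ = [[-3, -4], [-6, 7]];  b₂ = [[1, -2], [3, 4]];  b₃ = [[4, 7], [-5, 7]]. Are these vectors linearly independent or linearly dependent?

linearly independent

Write each element as a coordinate vector in ℝ⁴ using {E₁₁, E₁₂, E₂₁, E₂₂}.
Row-reduce the matrix whose columns are b₁, b₂, b₃.
The reduction yields 3 nonzero rows, so the rank is 3.
Since rank = 3 (the number of vectors), the set is linearly independent.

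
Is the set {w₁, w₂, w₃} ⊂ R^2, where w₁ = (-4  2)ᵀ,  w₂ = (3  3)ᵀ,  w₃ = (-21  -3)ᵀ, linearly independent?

There are 3 vectors in a 2-dimensional space, so they cannot be linearly independent.

linearly dependent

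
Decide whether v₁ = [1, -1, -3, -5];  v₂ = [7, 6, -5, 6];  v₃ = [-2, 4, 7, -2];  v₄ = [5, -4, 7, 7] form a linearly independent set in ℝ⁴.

Row-reduce the matrix whose columns are v₁, v₂, v₃, v₄.
The reduction yields 4 nonzero rows, so the rank is 4.
Since rank = 4 (the number of vectors), the set is linearly independent.

linearly independent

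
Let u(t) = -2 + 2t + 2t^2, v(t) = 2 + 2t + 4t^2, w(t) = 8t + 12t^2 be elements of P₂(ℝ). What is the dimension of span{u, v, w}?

dim = 2

Pass to coordinate vectors with respect to the basis {1, t, t^2}.
Row-reduce the 3×3 matrix with these as rows.
Reduction leaves 2 leading entries, giving rank 2.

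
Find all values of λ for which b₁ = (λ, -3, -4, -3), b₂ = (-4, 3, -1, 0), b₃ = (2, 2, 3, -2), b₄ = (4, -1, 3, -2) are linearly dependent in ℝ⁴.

The vectors are dependent exactly when the determinant of the matrix with rows b₁, b₂, b₃, b₄ vanishes.
The determinant works out to -6*λ - 60.
Setting this to zero gives λ = -10.

λ = -10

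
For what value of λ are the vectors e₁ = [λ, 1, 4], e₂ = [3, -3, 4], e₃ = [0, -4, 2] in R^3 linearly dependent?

λ = 27/5

The set is linearly dependent precisely when det[e₁; e₂; e₃] = 0.
Cofactor expansion gives det = 10*λ - 54.
Solving 10*λ - 54 = 0 yields λ = 27/5.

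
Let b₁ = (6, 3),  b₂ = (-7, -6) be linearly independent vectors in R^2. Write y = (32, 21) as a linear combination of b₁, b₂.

y = 3b₁ - 2b₂

Write y = α₁b₁ + α₂b₂ and equate components.
The system has the unique solution (α₁, α₂) = (3, -2).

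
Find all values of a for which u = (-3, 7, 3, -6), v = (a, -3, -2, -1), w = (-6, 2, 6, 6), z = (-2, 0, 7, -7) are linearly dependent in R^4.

a = 19/7

Place the vectors as rows of a 4×4 matrix; dependence ⇔ determinant zero.
Expanding, det = 630*a - 1710.
Setting this to zero gives a = 19/7.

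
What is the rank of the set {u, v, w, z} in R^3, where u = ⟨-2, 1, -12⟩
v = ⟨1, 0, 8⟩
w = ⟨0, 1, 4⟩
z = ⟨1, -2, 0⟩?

2

Apply Gaussian elimination to the matrix whose rows are u, v, w, z.
There are 2 pivot columns, so rank = 2.
(With 4 elements in a 3-dimensional space the rank is at most 3.)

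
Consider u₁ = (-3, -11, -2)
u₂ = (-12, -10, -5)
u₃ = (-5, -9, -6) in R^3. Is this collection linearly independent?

The matrix [u₁|u₂|u₃] has determinant 356.
A nonzero determinant means the columns are linearly independent.

linearly independent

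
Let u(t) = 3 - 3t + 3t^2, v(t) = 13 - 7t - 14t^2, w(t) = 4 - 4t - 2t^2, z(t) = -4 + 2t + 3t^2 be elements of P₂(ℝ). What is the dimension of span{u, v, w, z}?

Pass to coordinate vectors with respect to the basis {1, t, t^2}.
Apply Gaussian elimination to the matrix whose rows are u, v, w, z.
Reduction leaves 3 leading entries, giving rank 3.
(With 4 elements in a 3-dimensional space the rank is at most 3.)

dim = 3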